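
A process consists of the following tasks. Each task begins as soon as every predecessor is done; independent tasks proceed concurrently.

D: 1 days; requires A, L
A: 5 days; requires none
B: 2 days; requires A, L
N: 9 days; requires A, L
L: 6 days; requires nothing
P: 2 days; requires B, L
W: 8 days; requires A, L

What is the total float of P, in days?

5

Critical path: L→N = 6+9 = 15, so the finish is 15 days.
The longest chain containing P totals 10 days.
Float = 15 − 10 = 5.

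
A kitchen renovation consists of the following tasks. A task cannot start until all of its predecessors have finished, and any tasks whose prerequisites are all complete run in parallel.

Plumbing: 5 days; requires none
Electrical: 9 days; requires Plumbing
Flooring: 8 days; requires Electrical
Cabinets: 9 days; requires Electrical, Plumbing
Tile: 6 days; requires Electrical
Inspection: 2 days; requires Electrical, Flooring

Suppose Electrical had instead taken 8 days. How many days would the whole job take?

The binding path is Plumbing→Electrical→Flooring→Inspection = 5+9+8+2 = 24; finish at 24 days.
Electrical is on the critical path; changing it to 8 makes that path 23 days.
That remains the longest chain; total 23 days.

23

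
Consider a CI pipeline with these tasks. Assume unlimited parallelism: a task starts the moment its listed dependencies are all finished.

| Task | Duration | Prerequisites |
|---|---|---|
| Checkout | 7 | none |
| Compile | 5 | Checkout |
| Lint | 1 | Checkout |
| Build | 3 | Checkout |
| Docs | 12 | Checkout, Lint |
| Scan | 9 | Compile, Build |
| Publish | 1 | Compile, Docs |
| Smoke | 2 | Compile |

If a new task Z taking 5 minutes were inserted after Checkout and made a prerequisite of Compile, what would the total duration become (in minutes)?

26

Originally the CI pipeline takes 21 minutes.
With Z inserted, Compile now waits for max(Checkout, Z).
New critical path: Checkout→Z→Compile→Scan = 7+5+5+9 = 26 ⇒ 26 minutes.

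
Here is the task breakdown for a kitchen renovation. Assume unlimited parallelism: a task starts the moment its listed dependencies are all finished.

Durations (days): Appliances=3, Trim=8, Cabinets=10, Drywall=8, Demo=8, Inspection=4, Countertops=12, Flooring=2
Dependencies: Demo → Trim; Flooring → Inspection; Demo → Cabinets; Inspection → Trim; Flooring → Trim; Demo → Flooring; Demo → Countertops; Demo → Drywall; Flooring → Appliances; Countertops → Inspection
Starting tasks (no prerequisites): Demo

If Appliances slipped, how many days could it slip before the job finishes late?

19

Critical path: Demo→Countertops→Inspection→Trim = 8+12+4+8 = 32, so the finish is 32 days.
Appliances finishes as early as 13 and must finish by 32.
So Appliances can slip 32 − 13 = 19 days.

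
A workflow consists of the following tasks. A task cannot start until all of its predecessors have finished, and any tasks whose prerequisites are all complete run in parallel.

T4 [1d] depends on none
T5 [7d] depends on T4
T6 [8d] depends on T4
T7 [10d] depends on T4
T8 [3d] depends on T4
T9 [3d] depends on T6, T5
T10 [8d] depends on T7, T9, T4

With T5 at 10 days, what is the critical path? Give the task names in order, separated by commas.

As given, the longest chain is T4→T6→T9→T10 = 1+8+3+8 = 20, so the finish is 20 days.
T5 is off the critical path — its longest chain is 19 days, giving 1 of slack.
Now T4→T5→T9→T10 = 1+10+3+8 = 22 is longest, so the finish becomes 22 days.

T4, T5, T9, T10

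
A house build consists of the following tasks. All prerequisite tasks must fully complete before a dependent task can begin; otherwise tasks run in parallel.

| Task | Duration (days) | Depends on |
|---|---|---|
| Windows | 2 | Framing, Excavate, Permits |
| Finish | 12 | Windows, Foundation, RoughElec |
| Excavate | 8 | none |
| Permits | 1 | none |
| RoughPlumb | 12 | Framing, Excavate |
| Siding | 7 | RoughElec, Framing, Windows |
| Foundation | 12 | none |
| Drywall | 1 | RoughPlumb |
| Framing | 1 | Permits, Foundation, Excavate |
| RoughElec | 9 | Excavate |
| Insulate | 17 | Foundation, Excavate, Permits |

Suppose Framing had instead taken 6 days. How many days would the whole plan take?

Baseline: Excavate→RoughElec→Finish = 8+9+12 = 29 → 29 days.
Framing has 2 days of float (longest path through it is 27).
The binding chain switches to Foundation→Framing→Windows→Finish = 12+6+2+12 = 32; finish 32 days.

32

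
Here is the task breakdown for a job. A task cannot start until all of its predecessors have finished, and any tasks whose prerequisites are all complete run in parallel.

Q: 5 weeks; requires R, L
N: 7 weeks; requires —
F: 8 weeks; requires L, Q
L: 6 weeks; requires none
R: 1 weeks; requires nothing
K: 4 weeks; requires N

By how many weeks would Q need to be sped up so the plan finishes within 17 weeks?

2

Current finish: 19 weeks; target: 17.
Q is on every critical path, so each week cut from Q cuts the finish by one (this holds down to a finish of 15).
Need 19 − 17 = 2 weeks off Q → Q becomes 3 weeks, finish becomes 17.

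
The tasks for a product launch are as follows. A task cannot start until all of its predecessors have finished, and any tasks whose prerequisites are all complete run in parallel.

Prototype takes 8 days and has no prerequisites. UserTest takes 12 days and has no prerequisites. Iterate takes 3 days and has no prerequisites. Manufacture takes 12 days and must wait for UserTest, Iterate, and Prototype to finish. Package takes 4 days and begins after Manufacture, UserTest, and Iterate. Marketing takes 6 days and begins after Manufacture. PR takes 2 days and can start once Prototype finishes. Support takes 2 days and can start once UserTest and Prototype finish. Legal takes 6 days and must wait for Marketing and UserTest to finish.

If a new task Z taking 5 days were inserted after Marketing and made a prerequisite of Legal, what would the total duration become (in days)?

41

Originally the schedule takes 36 days.
With Z inserted, Legal now waits for max(Marketing, UserTest, Z).
New critical path: UserTest→Manufacture→Marketing→Z→Legal = 12+12+6+5+6 = 41 ⇒ 41 days.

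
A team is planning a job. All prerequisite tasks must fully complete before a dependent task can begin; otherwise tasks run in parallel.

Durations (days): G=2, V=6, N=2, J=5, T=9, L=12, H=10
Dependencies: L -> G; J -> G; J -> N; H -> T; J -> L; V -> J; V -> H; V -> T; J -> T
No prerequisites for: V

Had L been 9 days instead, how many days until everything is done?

Actual critical path: V→J→L→G = 6+5+12+2 = 25 ⇒ 25 days.
L is on the critical path; changing it to 9 makes that path 22 days.
Now V→H→T = 6+10+9 = 25 is longest, so the finish becomes 25 days.

25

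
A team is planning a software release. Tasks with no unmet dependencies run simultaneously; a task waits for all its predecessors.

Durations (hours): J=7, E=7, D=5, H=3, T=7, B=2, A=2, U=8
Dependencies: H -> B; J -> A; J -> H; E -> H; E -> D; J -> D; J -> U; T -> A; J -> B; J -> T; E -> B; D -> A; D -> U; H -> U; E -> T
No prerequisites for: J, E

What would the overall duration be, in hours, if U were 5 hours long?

17

Critical path before the change: J→D→U = 7+5+8 = 20 giving 20 hours.
U is on the critical path; changing it to 5 makes that path 17 hours.
The critical path is still J→D→U; finish is now 17 hours.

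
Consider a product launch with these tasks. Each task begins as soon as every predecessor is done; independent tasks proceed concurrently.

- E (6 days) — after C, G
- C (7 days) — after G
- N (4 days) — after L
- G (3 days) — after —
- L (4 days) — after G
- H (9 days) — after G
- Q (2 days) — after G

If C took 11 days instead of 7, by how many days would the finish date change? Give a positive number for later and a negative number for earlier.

4

The binding path is G→C→E = 3+7+6 = 16; finish at 16 days.
C lies on that path, so at 11 days the path becomes 20 days.
No other chain overtakes it, so the finish is 20 days.
Change in finish: 20 − 16 = +4 days.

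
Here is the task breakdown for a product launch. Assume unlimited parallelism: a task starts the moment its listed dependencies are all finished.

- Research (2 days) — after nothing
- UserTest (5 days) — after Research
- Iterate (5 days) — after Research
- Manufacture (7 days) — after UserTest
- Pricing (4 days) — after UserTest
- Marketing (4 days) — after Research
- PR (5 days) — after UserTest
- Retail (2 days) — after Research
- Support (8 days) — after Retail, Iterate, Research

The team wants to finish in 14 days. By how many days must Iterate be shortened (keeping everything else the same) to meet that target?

1

Current finish: 15 days; target: 14.
Iterate is on every critical path, so each day cut from Iterate cuts the finish by one (this holds down to a finish of 14).
Need 15 − 14 = 1 day off Iterate → Iterate becomes 4 days, finish becomes 14.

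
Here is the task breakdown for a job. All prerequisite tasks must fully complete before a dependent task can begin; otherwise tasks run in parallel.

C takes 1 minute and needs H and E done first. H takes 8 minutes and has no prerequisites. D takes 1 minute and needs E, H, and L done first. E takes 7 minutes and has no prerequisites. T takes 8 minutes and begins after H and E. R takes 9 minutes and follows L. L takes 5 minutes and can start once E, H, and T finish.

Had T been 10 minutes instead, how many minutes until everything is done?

32

Critical path before the change: H→T→L→R = 8+8+5+9 = 30 giving 30 minutes.
T is on the critical path; changing it to 10 makes that path 32 minutes.
That remains the longest chain; total 32 minutes.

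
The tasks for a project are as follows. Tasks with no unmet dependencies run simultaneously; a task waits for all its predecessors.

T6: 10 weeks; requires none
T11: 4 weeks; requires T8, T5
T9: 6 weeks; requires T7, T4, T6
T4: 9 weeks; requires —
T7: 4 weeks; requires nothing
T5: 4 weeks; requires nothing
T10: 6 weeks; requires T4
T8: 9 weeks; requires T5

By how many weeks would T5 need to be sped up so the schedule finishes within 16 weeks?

1

Current finish: 17 weeks; target: 16.
T5 is on every critical path, so each week cut from T5 cuts the finish by one (this holds down to a finish of 16).
Need 17 − 16 = 1 week off T5 → T5 becomes 3 weeks, finish becomes 16.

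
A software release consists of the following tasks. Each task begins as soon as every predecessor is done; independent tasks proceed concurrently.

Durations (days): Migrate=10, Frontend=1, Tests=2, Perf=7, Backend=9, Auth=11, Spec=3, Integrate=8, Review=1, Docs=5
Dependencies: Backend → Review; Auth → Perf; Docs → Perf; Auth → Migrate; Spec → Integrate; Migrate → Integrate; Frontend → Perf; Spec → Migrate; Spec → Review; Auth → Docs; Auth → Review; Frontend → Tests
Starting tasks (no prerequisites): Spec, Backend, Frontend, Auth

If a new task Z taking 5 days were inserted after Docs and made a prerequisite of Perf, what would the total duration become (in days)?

Originally the job takes 29 days.
With Z inserted, Perf now waits for max(Docs, Frontend, Auth, Z).
New critical path: Auth→Migrate→Integrate = 11+10+8 = 29 ⇒ 29 days.

29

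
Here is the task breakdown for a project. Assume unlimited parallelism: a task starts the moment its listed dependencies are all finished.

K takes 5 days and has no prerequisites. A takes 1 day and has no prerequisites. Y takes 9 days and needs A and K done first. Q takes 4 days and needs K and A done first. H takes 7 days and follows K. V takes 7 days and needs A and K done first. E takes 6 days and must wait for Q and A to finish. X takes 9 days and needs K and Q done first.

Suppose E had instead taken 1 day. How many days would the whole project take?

18

The binding path is K→Q→X = 5+4+9 = 18; finish at 18 days.
The longest path through E is only 15 days, so E has float 3.
That remains the longest chain; total 18 days.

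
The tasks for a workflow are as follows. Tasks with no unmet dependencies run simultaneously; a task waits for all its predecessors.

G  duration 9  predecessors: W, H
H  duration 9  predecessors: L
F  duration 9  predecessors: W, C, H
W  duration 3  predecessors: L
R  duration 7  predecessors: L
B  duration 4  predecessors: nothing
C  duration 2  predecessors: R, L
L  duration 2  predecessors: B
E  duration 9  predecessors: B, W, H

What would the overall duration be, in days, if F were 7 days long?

24

Baseline: B→L→R→C→F = 4+2+7+2+9 = 24 → 24 days.
Since F is critical, the -2 change carries straight to that chain (now 22 days).
New critical path: B→L→H→E = 4+2+9+9 = 24 ⇒ 24 days.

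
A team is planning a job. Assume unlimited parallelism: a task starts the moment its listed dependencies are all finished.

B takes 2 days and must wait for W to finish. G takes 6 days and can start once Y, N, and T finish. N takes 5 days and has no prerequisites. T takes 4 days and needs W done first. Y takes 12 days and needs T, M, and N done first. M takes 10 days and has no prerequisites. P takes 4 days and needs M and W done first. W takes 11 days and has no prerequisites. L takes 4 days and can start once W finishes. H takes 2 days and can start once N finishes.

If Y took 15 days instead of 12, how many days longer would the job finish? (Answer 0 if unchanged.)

As given, the longest chain is W→T→Y→G = 11+4+12+6 = 33, so the finish is 33 days.
Since Y is critical, the +3 change carries straight to that chain (now 36 days).
That remains the longest chain; total 36 days.
Change in finish: 36 − 33 = +3 days.

3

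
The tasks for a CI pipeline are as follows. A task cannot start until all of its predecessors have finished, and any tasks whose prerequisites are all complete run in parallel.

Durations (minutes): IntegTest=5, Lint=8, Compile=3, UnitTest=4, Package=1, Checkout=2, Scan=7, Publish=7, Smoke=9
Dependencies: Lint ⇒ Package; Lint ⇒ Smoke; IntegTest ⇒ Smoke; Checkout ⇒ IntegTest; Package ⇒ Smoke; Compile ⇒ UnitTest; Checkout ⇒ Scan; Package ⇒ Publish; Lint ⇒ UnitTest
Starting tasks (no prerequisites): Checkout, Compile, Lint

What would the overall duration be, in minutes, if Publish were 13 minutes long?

22

Actual critical path: Lint→Package→Smoke = 8+1+9 = 18 ⇒ 18 minutes.
The longest path through Publish is only 16 minutes, so Publish has float 2.
The binding chain switches to Lint→Package→Publish = 8+1+13 = 22; finish 22 minutes.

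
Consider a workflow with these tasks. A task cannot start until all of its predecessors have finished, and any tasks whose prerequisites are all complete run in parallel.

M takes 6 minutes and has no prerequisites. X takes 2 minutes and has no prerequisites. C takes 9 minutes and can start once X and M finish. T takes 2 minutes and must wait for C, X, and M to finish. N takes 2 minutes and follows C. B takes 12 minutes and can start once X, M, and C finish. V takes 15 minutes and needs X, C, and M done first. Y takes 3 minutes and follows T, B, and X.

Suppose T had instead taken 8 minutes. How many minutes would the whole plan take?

Actual critical path: M→C→B→Y = 6+9+12+3 = 30 ⇒ 30 minutes.
The longest path through T is only 20 minutes, so T has float 10.
No other chain overtakes it, so the finish is 30 minutes.

30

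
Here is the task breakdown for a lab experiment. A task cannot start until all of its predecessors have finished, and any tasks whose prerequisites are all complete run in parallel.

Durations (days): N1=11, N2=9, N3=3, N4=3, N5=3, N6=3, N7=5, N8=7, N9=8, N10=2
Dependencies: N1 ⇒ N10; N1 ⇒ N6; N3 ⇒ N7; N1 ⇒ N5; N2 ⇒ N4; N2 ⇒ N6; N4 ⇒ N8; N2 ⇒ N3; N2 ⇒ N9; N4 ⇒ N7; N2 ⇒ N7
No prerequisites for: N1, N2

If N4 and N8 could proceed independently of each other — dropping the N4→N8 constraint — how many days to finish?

Before: longest chain N2→N4→N8 = 9+3+7 = 19, finish 19.
Without N4→N8, N8's earliest start moves from 12 to 0.
After: N2→N3→N7 = 9+3+5 = 17 → 17 days.

17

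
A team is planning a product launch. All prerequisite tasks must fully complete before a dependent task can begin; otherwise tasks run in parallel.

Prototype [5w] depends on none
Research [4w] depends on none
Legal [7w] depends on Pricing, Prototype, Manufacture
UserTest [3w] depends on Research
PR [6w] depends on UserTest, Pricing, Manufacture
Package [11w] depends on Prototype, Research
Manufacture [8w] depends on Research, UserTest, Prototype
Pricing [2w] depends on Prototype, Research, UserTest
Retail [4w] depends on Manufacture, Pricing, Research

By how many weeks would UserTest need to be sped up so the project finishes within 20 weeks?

Current finish: 22 weeks; target: 20.
UserTest is on every critical path, so each week cut from UserTest cuts the finish by one (this holds down to a finish of 20).
Need 22 − 20 = 2 weeks off UserTest → UserTest becomes 1 week, finish becomes 20.

2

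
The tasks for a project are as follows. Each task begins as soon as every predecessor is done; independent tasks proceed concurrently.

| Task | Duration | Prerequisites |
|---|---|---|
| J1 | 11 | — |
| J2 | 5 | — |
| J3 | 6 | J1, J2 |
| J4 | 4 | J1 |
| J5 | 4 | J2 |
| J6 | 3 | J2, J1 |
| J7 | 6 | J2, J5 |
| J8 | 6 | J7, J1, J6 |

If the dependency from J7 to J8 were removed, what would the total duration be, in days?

20

With the dependency in place, J2→J5→J7→J8 = 5+4+6+6 = 21 sets the finish at 21 days.
Without J7→J8, J8's earliest start moves from 15 to 14.
After: J1→J6→J8 = 11+3+6 = 20 → 20 days.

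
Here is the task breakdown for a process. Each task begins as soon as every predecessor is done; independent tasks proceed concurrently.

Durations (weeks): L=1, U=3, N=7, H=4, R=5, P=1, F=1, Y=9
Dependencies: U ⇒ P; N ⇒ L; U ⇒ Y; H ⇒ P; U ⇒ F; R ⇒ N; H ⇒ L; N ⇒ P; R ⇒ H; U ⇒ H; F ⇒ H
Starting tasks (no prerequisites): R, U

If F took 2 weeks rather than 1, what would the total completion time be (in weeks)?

13

Critical path before the change: R→N→L = 5+7+1 = 13 giving 13 weeks.
The longest path through F is only 9 weeks, so F has float 4.
That remains the longest chain; total 13 weeks.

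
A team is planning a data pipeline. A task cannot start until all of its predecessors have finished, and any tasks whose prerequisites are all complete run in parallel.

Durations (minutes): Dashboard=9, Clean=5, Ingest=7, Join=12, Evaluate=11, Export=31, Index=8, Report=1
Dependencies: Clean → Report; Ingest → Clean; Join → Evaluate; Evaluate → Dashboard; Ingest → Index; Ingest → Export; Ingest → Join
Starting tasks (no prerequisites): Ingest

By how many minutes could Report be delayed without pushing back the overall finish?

Ingest→Join→Evaluate→Dashboard = 7+12+11+9 = 39 sets the makespan at 39 minutes.
Longest path through Report: 13 minutes (earliest finish 13, latest finish 39).
Slack of Report = 38 − 12 = 26 minutes.

26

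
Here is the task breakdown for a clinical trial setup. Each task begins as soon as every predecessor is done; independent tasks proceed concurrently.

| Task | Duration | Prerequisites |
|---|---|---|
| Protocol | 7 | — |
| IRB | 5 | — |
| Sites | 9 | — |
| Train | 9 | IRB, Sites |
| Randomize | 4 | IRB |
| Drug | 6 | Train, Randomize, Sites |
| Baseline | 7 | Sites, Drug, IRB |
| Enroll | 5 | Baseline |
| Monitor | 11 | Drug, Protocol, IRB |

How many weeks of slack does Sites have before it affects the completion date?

Critical path: Sites→Train→Drug→Baseline→Enroll = 9+9+6+7+5 = 36, so the finish is 36 weeks.
The longest chain containing Sites totals 36 weeks.
Slack of Sites = 0 − 0 = 0 weeks.

0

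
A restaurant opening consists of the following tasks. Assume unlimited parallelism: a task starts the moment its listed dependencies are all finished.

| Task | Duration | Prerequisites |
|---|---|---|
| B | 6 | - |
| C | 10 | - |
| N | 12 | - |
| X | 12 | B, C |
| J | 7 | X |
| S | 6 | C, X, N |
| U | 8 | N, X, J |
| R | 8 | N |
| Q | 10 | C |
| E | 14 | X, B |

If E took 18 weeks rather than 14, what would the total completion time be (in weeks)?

The binding path is C→X→J→U = 10+12+7+8 = 37; finish at 37 weeks.
The longest path through E is only 36 weeks, so E has float 1.
Now C→X→E = 10+12+18 = 40 is longest, so the finish becomes 40 weeks.

40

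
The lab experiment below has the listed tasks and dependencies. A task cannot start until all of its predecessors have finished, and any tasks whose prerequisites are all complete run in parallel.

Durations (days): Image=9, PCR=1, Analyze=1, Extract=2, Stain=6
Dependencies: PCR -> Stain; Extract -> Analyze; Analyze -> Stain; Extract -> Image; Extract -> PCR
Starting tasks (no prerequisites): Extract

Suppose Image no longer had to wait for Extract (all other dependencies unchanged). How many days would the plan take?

Before: longest chain Extract→Image = 2+9 = 11, finish 11.
Without Extract→Image, Image's earliest start moves from 2 to 0.
After: Extract→PCR→Stain = 2+1+6 = 9 → 9 days.

9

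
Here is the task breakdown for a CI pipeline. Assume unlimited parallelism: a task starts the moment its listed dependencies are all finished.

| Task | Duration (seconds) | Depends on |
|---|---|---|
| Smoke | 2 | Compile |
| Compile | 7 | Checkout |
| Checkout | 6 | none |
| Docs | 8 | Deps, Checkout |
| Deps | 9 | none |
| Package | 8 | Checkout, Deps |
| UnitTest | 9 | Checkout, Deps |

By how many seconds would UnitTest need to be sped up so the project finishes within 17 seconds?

1

Current finish: 18 seconds; target: 17.
UnitTest is on every critical path, so each second cut from UnitTest cuts the finish by one (this holds down to a finish of 17).
Need 18 − 17 = 1 second off UnitTest → UnitTest becomes 8 seconds, finish becomes 17.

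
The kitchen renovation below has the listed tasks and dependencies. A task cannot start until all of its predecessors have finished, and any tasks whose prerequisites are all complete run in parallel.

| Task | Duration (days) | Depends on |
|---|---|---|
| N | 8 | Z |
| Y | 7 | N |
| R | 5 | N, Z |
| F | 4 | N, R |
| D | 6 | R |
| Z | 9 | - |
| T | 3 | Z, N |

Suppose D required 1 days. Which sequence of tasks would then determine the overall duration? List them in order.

Z, N, R, F

Critical path before the change: Z→N→R→D = 9+8+5+6 = 28 giving 28 days.
D lies on that path, so at 1 day the path becomes 23 days.
The binding chain switches to Z→N→R→F = 9+8+5+4 = 26; finish 26 days.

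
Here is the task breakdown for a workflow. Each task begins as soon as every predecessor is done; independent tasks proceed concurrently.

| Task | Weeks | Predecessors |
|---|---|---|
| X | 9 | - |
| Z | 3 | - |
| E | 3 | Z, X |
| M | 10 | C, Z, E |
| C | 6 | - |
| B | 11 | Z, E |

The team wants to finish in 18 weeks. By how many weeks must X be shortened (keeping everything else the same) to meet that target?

5

Current finish: 23 weeks; target: 18.
X is on every critical path, so each week cut from X cuts the finish by one (this holds down to a finish of 17).
Need 23 − 18 = 5 weeks off X → X becomes 4 weeks, finish becomes 18.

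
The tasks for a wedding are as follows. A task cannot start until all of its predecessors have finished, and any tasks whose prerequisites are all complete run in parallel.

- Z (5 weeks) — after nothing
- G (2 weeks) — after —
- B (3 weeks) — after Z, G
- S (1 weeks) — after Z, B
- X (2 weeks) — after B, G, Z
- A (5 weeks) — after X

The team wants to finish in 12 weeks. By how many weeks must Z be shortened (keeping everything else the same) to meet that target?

Current finish: 15 weeks; target: 12.
Z is on every critical path, so each week cut from Z cuts the finish by one (this holds down to a finish of 12).
Need 15 − 12 = 3 weeks off Z → Z becomes 2 weeks, finish becomes 12.

3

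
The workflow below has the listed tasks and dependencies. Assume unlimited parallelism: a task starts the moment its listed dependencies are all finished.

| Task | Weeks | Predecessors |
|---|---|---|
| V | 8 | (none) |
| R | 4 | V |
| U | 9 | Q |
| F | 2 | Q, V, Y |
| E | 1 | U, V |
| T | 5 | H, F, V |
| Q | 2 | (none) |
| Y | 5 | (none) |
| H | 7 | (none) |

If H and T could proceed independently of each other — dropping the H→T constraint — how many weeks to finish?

15

Before: longest chain V→F→T = 8+2+5 = 15, finish 15.
Dropping H→T doesn't change T's earliest start (10); another predecessor still binds.
New critical path: V→F→T = 8+2+5 = 15 ⇒ 15 weeks.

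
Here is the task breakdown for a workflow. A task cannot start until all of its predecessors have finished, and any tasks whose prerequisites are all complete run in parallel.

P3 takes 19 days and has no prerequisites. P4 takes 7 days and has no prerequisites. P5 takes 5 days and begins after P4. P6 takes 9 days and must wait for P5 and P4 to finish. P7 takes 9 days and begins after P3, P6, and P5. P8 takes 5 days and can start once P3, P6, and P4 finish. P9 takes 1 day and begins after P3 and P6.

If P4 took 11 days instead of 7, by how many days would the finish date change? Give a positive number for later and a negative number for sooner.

The binding path is P4→P5→P6→P7 = 7+5+9+9 = 30; finish at 30 days.
P4 lies on that path, so at 11 days the path becomes 34 days.
The critical path is still P4→P5→P6→P7; finish is now 34 days.
Change in finish: 34 − 30 = +4 days.

4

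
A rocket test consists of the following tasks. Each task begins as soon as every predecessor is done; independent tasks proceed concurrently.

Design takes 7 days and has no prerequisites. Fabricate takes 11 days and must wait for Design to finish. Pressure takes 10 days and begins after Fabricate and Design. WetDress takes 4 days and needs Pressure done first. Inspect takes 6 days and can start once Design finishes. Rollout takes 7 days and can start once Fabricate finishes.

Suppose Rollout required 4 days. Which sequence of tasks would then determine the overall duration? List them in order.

Design, Fabricate, Pressure, WetDress

As given, the longest chain is Design→Fabricate→Pressure→WetDress = 7+11+10+4 = 32, so the finish is 32 days.
Rollout is off the critical path — its longest chain is 25 days, giving 7 of slack.
That remains the longest chain; total 32 days.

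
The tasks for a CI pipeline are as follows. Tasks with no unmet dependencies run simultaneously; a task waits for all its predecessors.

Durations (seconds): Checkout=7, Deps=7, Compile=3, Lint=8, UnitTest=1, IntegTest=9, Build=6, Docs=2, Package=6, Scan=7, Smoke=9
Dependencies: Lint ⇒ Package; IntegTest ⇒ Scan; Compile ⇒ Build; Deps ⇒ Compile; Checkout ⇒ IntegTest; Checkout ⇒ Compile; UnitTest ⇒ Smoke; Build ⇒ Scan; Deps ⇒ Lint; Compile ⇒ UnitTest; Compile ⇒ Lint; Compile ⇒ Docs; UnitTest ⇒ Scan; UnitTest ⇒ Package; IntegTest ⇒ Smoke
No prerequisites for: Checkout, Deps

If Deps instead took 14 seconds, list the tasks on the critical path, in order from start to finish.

Deps, Compile, Lint, Package

As given, the longest chain is Checkout→IntegTest→Smoke = 7+9+9 = 25, so the finish is 25 seconds.
The longest path through Deps is only 24 seconds, so Deps has float 1.
The binding chain switches to Deps→Compile→Lint→Package = 14+3+8+6 = 31; finish 31 seconds.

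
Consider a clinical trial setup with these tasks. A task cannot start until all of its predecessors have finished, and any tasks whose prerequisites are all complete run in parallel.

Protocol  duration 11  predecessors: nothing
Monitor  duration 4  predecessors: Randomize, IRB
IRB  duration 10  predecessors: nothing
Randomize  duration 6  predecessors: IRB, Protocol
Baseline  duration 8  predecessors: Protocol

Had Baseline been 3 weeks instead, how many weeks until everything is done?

21

Baseline: Protocol→Randomize→Monitor = 11+6+4 = 21 → 21 weeks.
Baseline is off the critical path — its longest chain is 19 weeks, giving 2 of slack.
That remains the longest chain; total 21 weeks.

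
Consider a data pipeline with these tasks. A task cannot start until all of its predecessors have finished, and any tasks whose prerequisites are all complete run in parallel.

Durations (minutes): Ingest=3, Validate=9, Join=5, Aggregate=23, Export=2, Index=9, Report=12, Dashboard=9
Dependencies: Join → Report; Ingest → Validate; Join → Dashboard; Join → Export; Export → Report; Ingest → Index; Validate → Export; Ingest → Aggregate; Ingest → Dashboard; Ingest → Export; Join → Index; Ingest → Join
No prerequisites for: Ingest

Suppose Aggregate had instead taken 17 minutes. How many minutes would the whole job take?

26

The binding path is Ingest→Aggregate = 3+23 = 26; finish at 26 minutes.
Aggregate is on the critical path; changing it to 17 makes that path 20 minutes.
Now Ingest→Validate→Export→Report = 3+9+2+12 = 26 is longest, so the finish becomes 26 minutes.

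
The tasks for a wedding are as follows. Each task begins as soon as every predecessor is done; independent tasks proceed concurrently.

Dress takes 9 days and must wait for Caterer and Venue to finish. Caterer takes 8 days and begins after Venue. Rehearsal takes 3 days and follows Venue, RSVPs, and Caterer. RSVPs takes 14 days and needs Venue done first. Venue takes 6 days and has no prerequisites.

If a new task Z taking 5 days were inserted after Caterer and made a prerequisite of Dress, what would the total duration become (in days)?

28

Originally the wedding takes 23 days.
With Z inserted, Dress now waits for max(Caterer, Venue, Z).
New critical path: Venue→Caterer→Z→Dress = 6+8+5+9 = 28 ⇒ 28 days.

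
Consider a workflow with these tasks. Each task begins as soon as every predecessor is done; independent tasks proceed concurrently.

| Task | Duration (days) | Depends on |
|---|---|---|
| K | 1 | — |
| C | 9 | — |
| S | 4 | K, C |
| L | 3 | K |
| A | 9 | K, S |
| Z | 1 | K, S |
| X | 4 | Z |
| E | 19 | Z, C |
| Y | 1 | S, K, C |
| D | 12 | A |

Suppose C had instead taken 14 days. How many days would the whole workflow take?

The binding path is C→S→A→D = 9+4+9+12 = 34; finish at 34 days.
C lies on that path, so at 14 days the path becomes 39 days.
No other chain overtakes it, so the finish is 39 days.

39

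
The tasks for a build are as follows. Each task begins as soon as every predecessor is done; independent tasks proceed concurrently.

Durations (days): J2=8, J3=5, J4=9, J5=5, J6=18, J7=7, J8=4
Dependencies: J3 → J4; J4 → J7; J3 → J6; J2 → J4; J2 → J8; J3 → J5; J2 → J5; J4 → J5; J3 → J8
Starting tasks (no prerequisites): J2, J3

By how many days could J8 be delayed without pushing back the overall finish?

12

Critical path: J2→J4→J7 = 8+9+7 = 24, so the finish is 24 days.
The longest chain containing J8 totals 12 days.
Float = 24 − 12 = 12.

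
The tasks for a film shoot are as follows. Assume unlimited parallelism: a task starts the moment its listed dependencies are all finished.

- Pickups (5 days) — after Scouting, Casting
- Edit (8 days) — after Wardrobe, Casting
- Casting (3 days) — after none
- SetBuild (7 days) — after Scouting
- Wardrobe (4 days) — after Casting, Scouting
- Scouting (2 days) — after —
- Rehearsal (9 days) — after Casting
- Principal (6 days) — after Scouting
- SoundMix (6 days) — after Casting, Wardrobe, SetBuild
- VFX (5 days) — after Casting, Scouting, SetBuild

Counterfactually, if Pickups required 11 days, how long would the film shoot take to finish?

Critical path before the change: Casting→Wardrobe→Edit = 3+4+8 = 15 giving 15 days.
Pickups is off the critical path — its longest chain is 8 days, giving 7 of slack.
That remains the longest chain; total 15 days.

15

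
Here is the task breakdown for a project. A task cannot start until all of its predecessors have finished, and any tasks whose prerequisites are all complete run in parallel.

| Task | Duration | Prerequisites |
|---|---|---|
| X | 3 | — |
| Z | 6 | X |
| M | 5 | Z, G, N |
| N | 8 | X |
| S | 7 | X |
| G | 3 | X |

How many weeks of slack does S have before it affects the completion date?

6

Critical path: X→N→M = 3+8+5 = 16, so the finish is 16 weeks.
Longest path through S: 10 weeks (earliest finish 10, latest finish 16).
So S can slip 16 − 10 = 6 weeks.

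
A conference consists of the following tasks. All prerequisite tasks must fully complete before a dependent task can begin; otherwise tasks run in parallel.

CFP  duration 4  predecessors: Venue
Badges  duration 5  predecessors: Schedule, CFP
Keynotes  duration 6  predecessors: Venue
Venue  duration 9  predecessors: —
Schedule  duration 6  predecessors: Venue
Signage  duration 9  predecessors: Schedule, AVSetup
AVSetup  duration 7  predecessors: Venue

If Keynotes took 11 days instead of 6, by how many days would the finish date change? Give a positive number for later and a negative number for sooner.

As given, the longest chain is Venue→AVSetup→Signage = 9+7+9 = 25, so the finish is 25 days.
Keynotes is off the critical path — its longest chain is 15 days, giving 10 of slack.
No other chain overtakes it, so the finish is 25 days.
Change in finish: 25 − 25 = +0 days.

0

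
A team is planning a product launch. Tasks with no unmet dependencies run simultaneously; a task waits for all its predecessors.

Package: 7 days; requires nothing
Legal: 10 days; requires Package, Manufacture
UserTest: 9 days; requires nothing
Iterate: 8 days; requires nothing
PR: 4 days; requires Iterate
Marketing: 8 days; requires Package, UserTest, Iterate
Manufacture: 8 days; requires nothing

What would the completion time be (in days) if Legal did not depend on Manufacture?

17

Before: longest chain Manufacture→Legal = 8+10 = 18, finish 18.
Without Manufacture→Legal, Legal's earliest start moves from 8 to 7.
New critical path: UserTest→Marketing = 9+8 = 17 ⇒ 17 days.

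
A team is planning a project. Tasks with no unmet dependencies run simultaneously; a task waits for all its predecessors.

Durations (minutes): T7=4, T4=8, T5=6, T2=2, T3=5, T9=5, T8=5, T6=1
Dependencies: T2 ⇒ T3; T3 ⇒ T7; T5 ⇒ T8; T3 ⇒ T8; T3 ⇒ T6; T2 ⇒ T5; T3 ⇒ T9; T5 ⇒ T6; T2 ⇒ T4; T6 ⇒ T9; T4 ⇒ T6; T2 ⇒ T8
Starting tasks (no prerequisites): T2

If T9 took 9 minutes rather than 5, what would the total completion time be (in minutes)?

The binding path is T2→T4→T6→T9 = 2+8+1+5 = 16; finish at 16 minutes.
T9 lies on that path, so at 9 minutes the path becomes 20 minutes.
No other chain overtakes it, so the finish is 20 minutes.

20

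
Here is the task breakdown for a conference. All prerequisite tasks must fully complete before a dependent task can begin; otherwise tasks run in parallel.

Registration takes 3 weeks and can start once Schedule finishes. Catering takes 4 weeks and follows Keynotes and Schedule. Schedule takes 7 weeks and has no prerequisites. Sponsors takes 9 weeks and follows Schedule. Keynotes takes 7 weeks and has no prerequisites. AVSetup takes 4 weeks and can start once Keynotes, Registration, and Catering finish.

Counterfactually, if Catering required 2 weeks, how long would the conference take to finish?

Critical path before the change: Schedule→Sponsors = 7+9 = 16 giving 16 weeks.
Catering has 1 week of float (longest path through it is 15).
That remains the longest chain; total 16 weeks.

16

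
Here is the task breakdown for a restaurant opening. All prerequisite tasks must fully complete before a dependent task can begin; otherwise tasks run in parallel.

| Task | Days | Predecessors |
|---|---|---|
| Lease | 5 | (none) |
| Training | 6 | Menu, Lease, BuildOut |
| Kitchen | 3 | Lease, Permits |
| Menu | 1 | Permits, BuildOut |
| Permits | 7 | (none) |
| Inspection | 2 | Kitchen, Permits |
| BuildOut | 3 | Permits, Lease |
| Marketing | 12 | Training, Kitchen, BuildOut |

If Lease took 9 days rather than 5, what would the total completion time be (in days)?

Actual critical path: Permits→BuildOut→Menu→Training→Marketing = 7+3+1+6+12 = 29 ⇒ 29 days.
Lease is off the critical path — its longest chain is 27 days, giving 2 of slack.
New critical path: Lease→BuildOut→Menu→Training→Marketing = 9+3+1+6+12 = 31 ⇒ 31 days.

31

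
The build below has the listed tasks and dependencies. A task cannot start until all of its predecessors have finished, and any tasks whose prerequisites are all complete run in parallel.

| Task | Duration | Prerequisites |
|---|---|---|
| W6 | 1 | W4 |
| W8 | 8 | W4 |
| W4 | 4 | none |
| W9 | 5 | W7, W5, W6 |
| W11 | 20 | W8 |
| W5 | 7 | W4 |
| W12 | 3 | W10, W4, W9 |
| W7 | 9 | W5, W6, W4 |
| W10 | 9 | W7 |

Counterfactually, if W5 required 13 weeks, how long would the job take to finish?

As given, the longest chain is W4→W5→W7→W10→W12 = 4+7+9+9+3 = 32, so the finish is 32 weeks.
Since W5 is critical, the +6 change carries straight to that chain (now 38 weeks).
That remains the longest chain; total 38 weeks.

38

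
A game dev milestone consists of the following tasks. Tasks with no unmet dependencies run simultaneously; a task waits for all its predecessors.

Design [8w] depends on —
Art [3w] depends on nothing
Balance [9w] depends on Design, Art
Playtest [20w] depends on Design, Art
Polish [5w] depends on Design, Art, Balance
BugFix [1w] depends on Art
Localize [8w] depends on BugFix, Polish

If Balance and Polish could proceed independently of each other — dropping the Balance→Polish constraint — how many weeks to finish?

28

Original critical path: Design→Balance→Polish→Localize = 8+9+5+8 = 30 ⇒ 30 weeks.
Without Balance→Polish, Polish's earliest start moves from 17 to 8.
After: Design→Playtest = 8+20 = 28 → 28 weeks.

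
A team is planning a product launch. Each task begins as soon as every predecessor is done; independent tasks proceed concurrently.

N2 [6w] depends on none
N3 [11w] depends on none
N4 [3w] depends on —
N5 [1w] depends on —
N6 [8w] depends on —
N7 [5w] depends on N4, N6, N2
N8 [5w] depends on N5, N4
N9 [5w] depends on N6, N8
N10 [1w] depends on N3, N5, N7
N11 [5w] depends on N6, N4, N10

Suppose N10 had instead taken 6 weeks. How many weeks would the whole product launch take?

24

As given, the longest chain is N6→N7→N10→N11 = 8+5+1+5 = 19, so the finish is 19 weeks.
N10 lies on that path, so at 6 weeks the path becomes 24 weeks.
The critical path is still N6→N7→N10→N11; finish is now 24 weeks.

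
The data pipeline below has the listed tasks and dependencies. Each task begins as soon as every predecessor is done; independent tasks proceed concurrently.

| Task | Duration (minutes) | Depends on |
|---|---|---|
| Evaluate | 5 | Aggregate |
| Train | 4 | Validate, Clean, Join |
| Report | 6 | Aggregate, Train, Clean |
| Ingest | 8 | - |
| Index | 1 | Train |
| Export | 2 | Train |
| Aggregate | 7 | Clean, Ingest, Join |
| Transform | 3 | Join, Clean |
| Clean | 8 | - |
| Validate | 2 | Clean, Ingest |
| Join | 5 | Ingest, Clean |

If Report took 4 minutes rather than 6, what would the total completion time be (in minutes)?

As given, the longest chain is Ingest→Join→Aggregate→Report = 8+5+7+6 = 26, so the finish is 26 minutes.
Report is on the critical path; changing it to 4 makes that path 24 minutes.
Now Ingest→Join→Aggregate→Evaluate = 8+5+7+5 = 25 is longest, so the finish becomes 25 minutes.

25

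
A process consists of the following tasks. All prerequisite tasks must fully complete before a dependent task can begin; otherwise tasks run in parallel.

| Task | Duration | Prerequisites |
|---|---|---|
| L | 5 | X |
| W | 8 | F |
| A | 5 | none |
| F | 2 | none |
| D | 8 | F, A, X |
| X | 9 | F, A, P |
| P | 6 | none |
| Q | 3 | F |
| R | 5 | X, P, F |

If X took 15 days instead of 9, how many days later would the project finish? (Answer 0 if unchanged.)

Baseline: P→X→D = 6+9+8 = 23 → 23 days.
Since X is critical, the +6 change carries straight to that chain (now 29 days).
The critical path is still P→X→D; finish is now 29 days.
Change in finish: 29 − 23 = +6 days.

6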